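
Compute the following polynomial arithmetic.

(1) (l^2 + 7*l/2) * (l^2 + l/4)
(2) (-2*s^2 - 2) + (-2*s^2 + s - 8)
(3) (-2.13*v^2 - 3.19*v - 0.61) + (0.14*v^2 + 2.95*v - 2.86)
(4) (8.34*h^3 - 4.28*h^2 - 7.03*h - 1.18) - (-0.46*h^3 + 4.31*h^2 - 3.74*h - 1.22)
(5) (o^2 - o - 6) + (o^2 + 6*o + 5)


(1) = l^4 + 15*l^3/4 + 7*l^2/8
(2) = -4*s^2 + s - 10
(3) = -1.99*v^2 - 0.24*v - 3.47
(4) = 8.8*h^3 - 8.59*h^2 - 3.29*h + 0.04
(5) = 2*o^2 + 5*o - 1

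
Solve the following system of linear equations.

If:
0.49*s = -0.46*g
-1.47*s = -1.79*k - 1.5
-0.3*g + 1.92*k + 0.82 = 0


Then:
g = -0.44
k = -0.50
s = 0.42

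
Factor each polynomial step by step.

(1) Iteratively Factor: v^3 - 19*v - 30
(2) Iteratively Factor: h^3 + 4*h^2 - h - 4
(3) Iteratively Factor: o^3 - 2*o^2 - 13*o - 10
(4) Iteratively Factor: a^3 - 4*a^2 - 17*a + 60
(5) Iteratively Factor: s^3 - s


(1) = (v + 2)*(v^2 - 2*v - 15) = (v + 2)*(v + 3)*(v - 5)
(2) = (h + 4)*(h^2 - 1) = (h + 1)*(h + 4)*(h - 1)
(3) = (o + 1)*(o^2 - 3*o - 10) = (o - 5)*(o + 1)*(o + 2)
(4) = (a + 4)*(a^2 - 8*a + 15) = (a - 5)*(a + 4)*(a - 3)
(5) = (s)*(s^2 - 1) = s*(s + 1)*(s - 1)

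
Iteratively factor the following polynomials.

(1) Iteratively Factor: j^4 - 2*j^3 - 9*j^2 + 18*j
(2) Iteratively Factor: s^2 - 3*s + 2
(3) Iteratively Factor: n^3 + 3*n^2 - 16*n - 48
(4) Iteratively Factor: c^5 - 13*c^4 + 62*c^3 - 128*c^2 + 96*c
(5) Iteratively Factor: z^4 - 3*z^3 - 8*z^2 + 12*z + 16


(1) = (j - 3)*(j^3 + j^2 - 6*j) = (j - 3)*(j + 3)*(j^2 - 2*j) = (j - 3)*(j - 2)*(j + 3)*(j)
(2) = (s - 1)*(s - 2)
(3) = (n + 4)*(n^2 - n - 12) = (n - 4)*(n + 4)*(n + 3)
(4) = (c - 3)*(c^4 - 10*c^3 + 32*c^2 - 32*c) = c*(c - 3)*(c^3 - 10*c^2 + 32*c - 32) = c*(c - 3)*(c - 2)*(c^2 - 8*c + 16) = c*(c - 4)*(c - 3)*(c - 2)*(c - 4)
(5) = (z - 2)*(z^3 - z^2 - 10*z - 8) = (z - 2)*(z + 1)*(z^2 - 2*z - 8) = (z - 4)*(z - 2)*(z + 1)*(z + 2)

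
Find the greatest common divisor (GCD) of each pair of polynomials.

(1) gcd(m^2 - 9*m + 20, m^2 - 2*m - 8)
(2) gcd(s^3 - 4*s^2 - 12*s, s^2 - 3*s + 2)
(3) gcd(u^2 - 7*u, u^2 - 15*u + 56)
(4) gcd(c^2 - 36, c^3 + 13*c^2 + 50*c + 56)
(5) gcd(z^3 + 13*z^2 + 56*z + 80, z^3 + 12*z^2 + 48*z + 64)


(1) = gcd((m - 5)*(m - 4), (m - 4)*(m + 2)) = m - 4
(2) = gcd(s*(s - 6)*(s + 2), (s - 2)*(s - 1)) = 1
(3) = u - 7
(4) = gcd((c - 6)*(c + 6), (c + 2)*(c + 4)*(c + 7)) = 1
(5) = gcd((z + 4)^2*(z + 5), (z + 4)^3) = z^2 + 8*z + 16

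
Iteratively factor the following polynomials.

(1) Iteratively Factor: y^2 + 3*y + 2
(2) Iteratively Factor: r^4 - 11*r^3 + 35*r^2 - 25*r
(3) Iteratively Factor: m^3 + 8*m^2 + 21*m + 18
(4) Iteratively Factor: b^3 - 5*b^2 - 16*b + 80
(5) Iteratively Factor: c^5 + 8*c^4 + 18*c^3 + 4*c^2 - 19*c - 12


(1) = (y + 2)*(y + 1)
(2) = (r)*(r^3 - 11*r^2 + 35*r - 25) = r*(r - 5)*(r^2 - 6*r + 5) = r*(r - 5)*(r - 1)*(r - 5)
(3) = (m + 2)*(m^2 + 6*m + 9) = (m + 2)*(m + 3)*(m + 3)
(4) = (b - 5)*(b^2 - 16) = (b - 5)*(b - 4)*(b + 4)
(5) = (c + 1)*(c^4 + 7*c^3 + 11*c^2 - 7*c - 12) = (c - 1)*(c + 1)*(c^3 + 8*c^2 + 19*c + 12) = (c - 1)*(c + 1)^2*(c^2 + 7*c + 12) = (c - 1)*(c + 1)^2*(c + 3)*(c + 4)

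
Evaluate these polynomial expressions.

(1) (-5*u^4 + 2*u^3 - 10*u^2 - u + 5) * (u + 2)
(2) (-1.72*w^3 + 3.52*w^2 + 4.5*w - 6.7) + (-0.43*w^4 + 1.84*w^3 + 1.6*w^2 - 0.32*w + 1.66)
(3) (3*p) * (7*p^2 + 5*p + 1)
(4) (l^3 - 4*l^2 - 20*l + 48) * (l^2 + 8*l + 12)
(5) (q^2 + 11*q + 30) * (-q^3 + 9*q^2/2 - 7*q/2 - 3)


(1) = -5*u^5 - 8*u^4 - 6*u^3 - 21*u^2 + 3*u + 10
(2) = -0.43*w^4 + 0.12*w^3 + 5.12*w^2 + 4.18*w - 5.04
(3) = 21*p^3 + 15*p^2 + 3*p
(4) = l^5 + 4*l^4 - 40*l^3 - 160*l^2 + 144*l + 576
(5) = -q^5 - 13*q^4/2 + 16*q^3 + 187*q^2/2 - 138*q - 90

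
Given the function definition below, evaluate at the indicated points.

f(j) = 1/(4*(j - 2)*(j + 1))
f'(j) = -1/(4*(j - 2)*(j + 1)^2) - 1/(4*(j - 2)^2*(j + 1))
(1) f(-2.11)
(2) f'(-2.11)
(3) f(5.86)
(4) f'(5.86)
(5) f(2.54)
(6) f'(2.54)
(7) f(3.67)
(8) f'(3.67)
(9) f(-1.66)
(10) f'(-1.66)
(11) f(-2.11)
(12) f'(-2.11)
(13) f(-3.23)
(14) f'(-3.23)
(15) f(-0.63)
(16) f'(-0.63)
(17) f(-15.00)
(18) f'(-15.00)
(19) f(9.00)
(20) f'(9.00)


(1) = 0.05
(2) = 0.06
(3) = 0.01
(4) = -0.00
(5) = 0.13
(6) = -0.28
(7) = 0.03
(8) = -0.03
(9) = 0.10
(10) = 0.19
(11) = 0.05
(12) = 0.06
(13) = 0.02
(14) = 0.01
(15) = -0.26
(16) = 0.60
(17) = 0.00
(18) = 0.00
(19) = 0.00
(20) = -0.00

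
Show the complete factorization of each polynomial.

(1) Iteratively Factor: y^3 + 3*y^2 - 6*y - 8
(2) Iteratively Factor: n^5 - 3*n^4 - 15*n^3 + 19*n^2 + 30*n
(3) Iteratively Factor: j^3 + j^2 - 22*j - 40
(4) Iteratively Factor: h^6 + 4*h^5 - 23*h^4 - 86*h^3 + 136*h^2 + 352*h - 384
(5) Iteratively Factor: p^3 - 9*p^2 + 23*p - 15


(1) = (y + 1)*(y^2 + 2*y - 8) = (y - 2)*(y + 1)*(y + 4)
(2) = (n - 5)*(n^4 + 2*n^3 - 5*n^2 - 6*n) = (n - 5)*(n + 3)*(n^3 - n^2 - 2*n) = (n - 5)*(n - 2)*(n + 3)*(n^2 + n) = (n - 5)*(n - 2)*(n + 1)*(n + 3)*(n)
(3) = (j + 2)*(j^2 - j - 20) = (j + 2)*(j + 4)*(j - 5)
(4) = (h + 4)*(h^5 - 23*h^3 + 6*h^2 + 112*h - 96) = (h + 4)^2*(h^4 - 4*h^3 - 7*h^2 + 34*h - 24) = (h + 3)*(h + 4)^2*(h^3 - 7*h^2 + 14*h - 8) = (h - 2)*(h + 3)*(h + 4)^2*(h^2 - 5*h + 4) = (h - 2)*(h - 1)*(h + 3)*(h + 4)^2*(h - 4)
(5) = (p - 5)*(p^2 - 4*p + 3) = (p - 5)*(p - 3)*(p - 1)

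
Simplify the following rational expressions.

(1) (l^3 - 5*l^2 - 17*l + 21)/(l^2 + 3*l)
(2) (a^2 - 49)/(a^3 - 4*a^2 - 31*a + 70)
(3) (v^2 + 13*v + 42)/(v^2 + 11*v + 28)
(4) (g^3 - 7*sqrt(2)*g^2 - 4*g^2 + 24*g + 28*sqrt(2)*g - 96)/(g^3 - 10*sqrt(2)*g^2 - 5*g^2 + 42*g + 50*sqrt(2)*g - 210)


(1) = (l^2 - 8*l + 7)/l
(2) = (a + 7)/(a^2 + 3*a - 10)
(3) = (v + 6)/(v + 4)
(4) = (g^2 + g*(-4*sqrt(2) - 4) + 16*sqrt(2))/(g^2 + g*(-7*sqrt(2) - 5) + 35*sqrt(2))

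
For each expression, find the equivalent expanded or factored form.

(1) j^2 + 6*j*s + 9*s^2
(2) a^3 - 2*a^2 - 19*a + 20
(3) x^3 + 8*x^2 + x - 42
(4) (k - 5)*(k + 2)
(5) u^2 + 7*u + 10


(1) = (j + 3*s)^2
(2) = (a - 5)*(a - 1)*(a + 4)
(3) = (x - 2)*(x + 3)*(x + 7)
(4) = k^2 - 3*k - 10
(5) = (u + 2)*(u + 5)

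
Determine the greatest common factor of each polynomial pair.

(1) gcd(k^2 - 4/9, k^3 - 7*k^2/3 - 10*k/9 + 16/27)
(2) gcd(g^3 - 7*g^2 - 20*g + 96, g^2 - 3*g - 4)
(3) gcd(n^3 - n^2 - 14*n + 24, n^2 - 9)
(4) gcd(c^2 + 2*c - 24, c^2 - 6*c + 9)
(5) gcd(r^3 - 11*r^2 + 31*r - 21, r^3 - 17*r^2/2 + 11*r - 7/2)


(1) = gcd((k - 2/3)*(k + 2/3), (k - 8/3)*(k - 1/3)*(k + 2/3)) = k + 2/3
(2) = gcd((g - 8)*(g - 3)*(g + 4), (g - 4)*(g + 1)) = 1
(3) = gcd((n - 3)*(n - 2)*(n + 4), (n - 3)*(n + 3)) = n - 3
(4) = gcd((c - 4)*(c + 6), (c - 3)^2) = 1
(5) = r^2 - 8*r + 7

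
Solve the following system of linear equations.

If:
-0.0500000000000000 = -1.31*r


Then:
r = 0.04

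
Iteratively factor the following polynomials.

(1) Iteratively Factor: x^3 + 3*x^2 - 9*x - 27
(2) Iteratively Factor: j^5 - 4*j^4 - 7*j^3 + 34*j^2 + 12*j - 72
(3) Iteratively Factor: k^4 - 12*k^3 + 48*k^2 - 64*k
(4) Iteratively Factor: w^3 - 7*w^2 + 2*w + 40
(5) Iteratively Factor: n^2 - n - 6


(1) = (x + 3)*(x^2 - 9) = (x - 3)*(x + 3)*(x + 3)
(2) = (j - 3)*(j^4 - j^3 - 10*j^2 + 4*j + 24) = (j - 3)^2*(j^3 + 2*j^2 - 4*j - 8) = (j - 3)^2*(j + 2)*(j^2 - 4) = (j - 3)^2*(j - 2)*(j + 2)*(j + 2)
(3) = (k - 4)*(k^3 - 8*k^2 + 16*k) = k*(k - 4)*(k^2 - 8*k + 16) = k*(k - 4)^2*(k - 4)
(4) = (w + 2)*(w^2 - 9*w + 20) = (w - 5)*(w + 2)*(w - 4)
(5) = (n + 2)*(n - 3)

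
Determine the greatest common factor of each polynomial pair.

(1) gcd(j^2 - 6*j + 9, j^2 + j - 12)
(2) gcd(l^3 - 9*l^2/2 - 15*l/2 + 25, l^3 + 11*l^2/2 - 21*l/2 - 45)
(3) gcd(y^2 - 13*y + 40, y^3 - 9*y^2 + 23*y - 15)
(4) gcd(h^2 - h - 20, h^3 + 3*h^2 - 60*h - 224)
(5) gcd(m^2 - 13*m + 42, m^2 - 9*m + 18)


(1) = j - 3
(2) = l + 5/2
(3) = gcd((y - 8)*(y - 5), (y - 5)*(y - 3)*(y - 1)) = y - 5
(4) = gcd((h - 5)*(h + 4), (h - 8)*(h + 4)*(h + 7)) = h + 4
(5) = gcd((m - 7)*(m - 6), (m - 6)*(m - 3)) = m - 6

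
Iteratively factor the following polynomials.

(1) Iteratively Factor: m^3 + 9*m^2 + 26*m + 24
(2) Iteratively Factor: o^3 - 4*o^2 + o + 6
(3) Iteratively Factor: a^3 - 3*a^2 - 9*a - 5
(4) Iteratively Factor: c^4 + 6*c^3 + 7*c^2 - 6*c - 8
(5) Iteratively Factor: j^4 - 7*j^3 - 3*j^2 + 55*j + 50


(1) = (m + 4)*(m^2 + 5*m + 6) = (m + 3)*(m + 4)*(m + 2)
(2) = (o - 3)*(o^2 - o - 2) = (o - 3)*(o - 2)*(o + 1)
(3) = (a + 1)*(a^2 - 4*a - 5) = (a + 1)^2*(a - 5)
(4) = (c + 4)*(c^3 + 2*c^2 - c - 2) = (c + 1)*(c + 4)*(c^2 + c - 2) = (c - 1)*(c + 1)*(c + 4)*(c + 2)
(5) = (j + 2)*(j^3 - 9*j^2 + 15*j + 25) = (j - 5)*(j + 2)*(j^2 - 4*j - 5) = (j - 5)^2*(j + 2)*(j + 1)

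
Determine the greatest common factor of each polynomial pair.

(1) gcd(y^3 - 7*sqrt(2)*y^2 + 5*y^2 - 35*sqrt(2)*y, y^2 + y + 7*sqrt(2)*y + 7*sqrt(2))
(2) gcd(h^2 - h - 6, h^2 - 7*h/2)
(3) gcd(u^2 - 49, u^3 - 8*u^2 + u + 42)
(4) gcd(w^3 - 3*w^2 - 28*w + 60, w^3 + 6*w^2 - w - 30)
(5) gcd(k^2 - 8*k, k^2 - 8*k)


(1) = gcd(y*(y + 5)*(y - 7*sqrt(2)), (y + 1)*(y + 7*sqrt(2))) = 1
(2) = gcd((h - 3)*(h + 2), h*(h - 7/2)) = 1
(3) = gcd((u - 7)*(u + 7), (u - 7)*(u - 3)*(u + 2)) = u - 7
(4) = w^2 + 3*w - 10
(5) = k^2 - 8*k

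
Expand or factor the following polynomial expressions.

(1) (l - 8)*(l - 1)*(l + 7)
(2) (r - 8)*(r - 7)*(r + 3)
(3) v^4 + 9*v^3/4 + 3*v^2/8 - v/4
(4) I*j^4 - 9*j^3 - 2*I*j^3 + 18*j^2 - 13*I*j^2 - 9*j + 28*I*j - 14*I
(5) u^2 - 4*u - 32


(1) = l^3 - 2*l^2 - 55*l + 56
(2) = r^3 - 12*r^2 + 11*r + 168
(3) = v*(v - 1/4)*(v + 1/2)*(v + 2)
(4) = (j - 1)*(j + 2*I)*(j + 7*I)*(I*j - I)
(5) = (u - 8)*(u + 4)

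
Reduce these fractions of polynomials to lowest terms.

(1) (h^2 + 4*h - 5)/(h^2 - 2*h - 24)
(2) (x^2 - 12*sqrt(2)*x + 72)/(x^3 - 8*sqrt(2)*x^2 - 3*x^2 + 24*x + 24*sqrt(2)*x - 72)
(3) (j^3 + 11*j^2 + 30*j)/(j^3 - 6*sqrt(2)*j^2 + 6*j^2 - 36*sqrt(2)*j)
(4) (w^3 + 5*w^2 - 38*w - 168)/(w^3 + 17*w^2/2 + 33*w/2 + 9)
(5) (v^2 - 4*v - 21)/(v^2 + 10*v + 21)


(1) = (h^2 + 4*h - 5)/(h^2 - 2*h - 24)
(2) = (x - 6*sqrt(2))/(x^2 + x*(-3 - 2*sqrt(2)) + 6*sqrt(2))
(3) = (j + 5)/(j - 6*sqrt(2))
(4) = (2*w^3 + 10*w^2 - 76*w - 336)/(2*w^3 + 17*w^2 + 33*w + 18)
(5) = (v - 7)/(v + 7)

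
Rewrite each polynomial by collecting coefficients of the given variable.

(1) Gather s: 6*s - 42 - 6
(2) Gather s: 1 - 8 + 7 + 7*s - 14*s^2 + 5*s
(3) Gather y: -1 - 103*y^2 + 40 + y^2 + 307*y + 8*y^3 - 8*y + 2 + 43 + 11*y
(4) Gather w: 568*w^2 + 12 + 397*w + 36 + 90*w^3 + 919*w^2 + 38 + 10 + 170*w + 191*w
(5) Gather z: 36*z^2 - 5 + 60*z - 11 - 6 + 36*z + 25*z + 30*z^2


(1) = 6*s - 48
(2) = -14*s^2 + 12*s
(3) = 8*y^3 - 102*y^2 + 310*y + 84
(4) = 90*w^3 + 1487*w^2 + 758*w + 96
(5) = 66*z^2 + 121*z - 22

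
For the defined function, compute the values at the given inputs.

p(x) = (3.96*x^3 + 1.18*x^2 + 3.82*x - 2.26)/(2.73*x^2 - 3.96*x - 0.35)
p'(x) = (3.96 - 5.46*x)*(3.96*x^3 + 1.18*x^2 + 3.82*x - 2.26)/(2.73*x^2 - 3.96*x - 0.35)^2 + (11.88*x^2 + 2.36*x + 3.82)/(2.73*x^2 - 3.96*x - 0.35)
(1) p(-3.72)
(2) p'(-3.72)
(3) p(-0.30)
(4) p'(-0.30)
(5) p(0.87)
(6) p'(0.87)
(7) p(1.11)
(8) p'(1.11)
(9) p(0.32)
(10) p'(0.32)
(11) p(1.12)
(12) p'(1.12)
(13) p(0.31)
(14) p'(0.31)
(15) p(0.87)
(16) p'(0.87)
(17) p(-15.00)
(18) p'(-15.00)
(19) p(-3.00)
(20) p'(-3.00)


(1) = -3.91
(2) = 1.24
(3) = -3.14
(4) = -12.38
(5) = -2.64
(6) = -9.80
(7) = -6.40
(8) = -24.99
(9) = 0.59
(10) = -5.30
(11) = -6.66
(12) = -26.25
(13) = 0.64
(14) = -5.44
(15) = -2.64
(16) = -9.80
(17) = -19.54
(18) = 1.43
(19) = -3.05
(20) = 1.15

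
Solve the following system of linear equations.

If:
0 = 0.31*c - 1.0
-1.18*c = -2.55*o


Then:
c = 3.23
o = 1.49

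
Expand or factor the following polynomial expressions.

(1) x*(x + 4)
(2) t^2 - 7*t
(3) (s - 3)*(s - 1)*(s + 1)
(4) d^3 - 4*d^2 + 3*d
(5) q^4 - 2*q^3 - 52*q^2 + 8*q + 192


(1) = x^2 + 4*x
(2) = t*(t - 7)
(3) = s^3 - 3*s^2 - s + 3
(4) = d*(d - 3)*(d - 1)
(5) = (q - 8)*(q - 2)*(q + 2)*(q + 6)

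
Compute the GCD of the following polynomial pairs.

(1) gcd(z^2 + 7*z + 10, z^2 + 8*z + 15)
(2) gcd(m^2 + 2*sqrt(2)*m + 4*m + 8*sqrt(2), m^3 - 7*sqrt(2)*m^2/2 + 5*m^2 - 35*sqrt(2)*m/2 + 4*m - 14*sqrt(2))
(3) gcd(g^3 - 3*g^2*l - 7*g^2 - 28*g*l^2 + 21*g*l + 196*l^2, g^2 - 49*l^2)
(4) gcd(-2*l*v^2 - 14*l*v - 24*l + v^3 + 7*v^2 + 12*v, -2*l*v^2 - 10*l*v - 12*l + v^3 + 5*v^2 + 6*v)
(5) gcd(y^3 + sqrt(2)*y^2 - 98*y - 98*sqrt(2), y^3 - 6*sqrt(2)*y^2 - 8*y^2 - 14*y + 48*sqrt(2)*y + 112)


(1) = z + 5
(2) = m + 4
(3) = g - 7*l
(4) = gcd((-2*l + v)*(v + 3)*(v + 4), (-2*l + v)*(v + 2)*(v + 3)) = -2*l*v - 6*l + v^2 + 3*v
(5) = gcd((y - 7*sqrt(2))*(y + sqrt(2))*(y + 7*sqrt(2)), (y - 8)*(y - 7*sqrt(2))*(y + sqrt(2))) = y^2 - 6*sqrt(2)*y - 14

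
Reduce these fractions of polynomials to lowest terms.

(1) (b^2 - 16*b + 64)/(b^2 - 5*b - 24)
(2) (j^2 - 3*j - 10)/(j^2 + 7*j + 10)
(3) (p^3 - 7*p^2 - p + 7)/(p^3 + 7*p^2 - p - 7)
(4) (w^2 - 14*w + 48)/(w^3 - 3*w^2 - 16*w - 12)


(1) = (b - 8)/(b + 3)
(2) = (j - 5)/(j + 5)
(3) = (p - 7)/(p + 7)
(4) = (w - 8)/(w^2 + 3*w + 2)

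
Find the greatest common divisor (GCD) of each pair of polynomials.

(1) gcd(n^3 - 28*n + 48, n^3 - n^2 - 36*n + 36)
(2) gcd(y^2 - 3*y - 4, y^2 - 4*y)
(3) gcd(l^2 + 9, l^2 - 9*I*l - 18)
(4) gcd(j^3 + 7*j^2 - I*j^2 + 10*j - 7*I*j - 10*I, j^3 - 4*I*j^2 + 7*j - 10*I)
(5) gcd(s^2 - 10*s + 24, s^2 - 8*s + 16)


(1) = gcd((n - 4)*(n - 2)*(n + 6), (n - 6)*(n - 1)*(n + 6)) = n + 6
(2) = y - 4
(3) = l - 3*I
(4) = j - I
(5) = s - 4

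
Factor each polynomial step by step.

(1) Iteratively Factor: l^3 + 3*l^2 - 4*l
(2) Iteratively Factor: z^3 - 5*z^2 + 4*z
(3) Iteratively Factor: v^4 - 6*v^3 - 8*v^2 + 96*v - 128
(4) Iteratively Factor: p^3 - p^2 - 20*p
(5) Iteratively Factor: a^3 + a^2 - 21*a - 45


(1) = (l + 4)*(l^2 - l) = l*(l + 4)*(l - 1)
(2) = (z - 4)*(z^2 - z) = (z - 4)*(z - 1)*(z)
(3) = (v + 4)*(v^3 - 10*v^2 + 32*v - 32) = (v - 4)*(v + 4)*(v^2 - 6*v + 8) = (v - 4)*(v - 2)*(v + 4)*(v - 4)
(4) = (p + 4)*(p^2 - 5*p) = (p - 5)*(p + 4)*(p)
(5) = (a + 3)*(a^2 - 2*a - 15) = (a - 5)*(a + 3)*(a + 3)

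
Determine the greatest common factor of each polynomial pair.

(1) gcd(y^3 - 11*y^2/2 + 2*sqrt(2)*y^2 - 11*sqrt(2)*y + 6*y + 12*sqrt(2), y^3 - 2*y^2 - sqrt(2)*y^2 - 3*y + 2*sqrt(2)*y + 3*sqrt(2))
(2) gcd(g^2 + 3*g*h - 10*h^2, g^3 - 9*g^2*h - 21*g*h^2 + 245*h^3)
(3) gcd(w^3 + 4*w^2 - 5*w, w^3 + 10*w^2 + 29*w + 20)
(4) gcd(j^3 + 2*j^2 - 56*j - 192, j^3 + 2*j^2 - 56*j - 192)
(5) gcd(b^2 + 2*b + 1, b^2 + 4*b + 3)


(1) = 1
(2) = g + 5*h
(3) = gcd(w*(w - 1)*(w + 5), (w + 1)*(w + 4)*(w + 5)) = w + 5
(4) = gcd((j - 8)*(j + 4)*(j + 6), (j - 8)*(j + 4)*(j + 6)) = j^3 + 2*j^2 - 56*j - 192
(5) = b + 1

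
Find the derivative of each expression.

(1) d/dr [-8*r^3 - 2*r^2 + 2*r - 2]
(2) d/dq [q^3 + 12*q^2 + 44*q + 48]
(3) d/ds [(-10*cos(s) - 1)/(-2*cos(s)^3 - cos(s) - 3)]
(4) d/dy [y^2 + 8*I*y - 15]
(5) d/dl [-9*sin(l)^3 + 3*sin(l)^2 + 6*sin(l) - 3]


(1) = -24*r^2 - 4*r + 2
(2) = 3*q^2 + 24*q + 44
(3) = (30*cos(s) + 3*cos(2*s) + 10*cos(3*s) - 26)*sin(s)/(2*cos(s)^3 + cos(s) + 3)^2
(4) = 2*y + 8*I
(5) = 3*(-9*sin(l)^2 + 2*sin(l) + 2)*cos(l)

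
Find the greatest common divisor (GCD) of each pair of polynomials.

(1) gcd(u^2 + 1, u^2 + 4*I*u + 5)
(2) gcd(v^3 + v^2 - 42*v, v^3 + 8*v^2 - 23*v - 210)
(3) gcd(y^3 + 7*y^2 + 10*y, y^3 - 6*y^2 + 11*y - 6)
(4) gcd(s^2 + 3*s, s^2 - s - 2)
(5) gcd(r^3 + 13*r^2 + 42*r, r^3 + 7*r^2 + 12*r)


(1) = gcd((u - I)*(u + I), (u - I)*(u + 5*I)) = u - I
(2) = gcd(v*(v - 6)*(v + 7), (v - 5)*(v + 6)*(v + 7)) = v + 7
(3) = 1
(4) = 1
(5) = gcd(r*(r + 6)*(r + 7), r*(r + 3)*(r + 4)) = r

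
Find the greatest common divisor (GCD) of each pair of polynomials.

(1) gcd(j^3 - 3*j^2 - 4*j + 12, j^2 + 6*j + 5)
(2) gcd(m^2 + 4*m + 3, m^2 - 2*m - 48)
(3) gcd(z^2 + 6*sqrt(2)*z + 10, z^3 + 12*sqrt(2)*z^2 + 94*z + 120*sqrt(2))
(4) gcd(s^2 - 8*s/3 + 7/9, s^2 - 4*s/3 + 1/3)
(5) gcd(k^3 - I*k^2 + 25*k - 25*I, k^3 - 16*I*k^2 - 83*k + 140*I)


(1) = gcd((j - 3)*(j - 2)*(j + 2), (j + 1)*(j + 5)) = 1
(2) = 1
(3) = gcd((z + sqrt(2))*(z + 5*sqrt(2)), (z + 3*sqrt(2))*(z + 4*sqrt(2))*(z + 5*sqrt(2))) = z + 5*sqrt(2)
(4) = gcd((s - 7/3)*(s - 1/3), (s - 1)*(s - 1/3)) = s - 1/3
(5) = gcd((k - 5*I)*(k - I)*(k + 5*I), (k - 7*I)*(k - 5*I)*(k - 4*I)) = k - 5*I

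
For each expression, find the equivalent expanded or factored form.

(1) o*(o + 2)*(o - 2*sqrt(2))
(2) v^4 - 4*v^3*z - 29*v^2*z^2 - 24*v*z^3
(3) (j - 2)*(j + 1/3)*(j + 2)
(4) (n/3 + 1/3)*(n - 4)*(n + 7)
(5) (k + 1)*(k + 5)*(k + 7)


(1) = o^3 - 2*sqrt(2)*o^2 + 2*o^2 - 4*sqrt(2)*o
(2) = v*(v - 8*z)*(v + z)*(v + 3*z)
(3) = j^3 + j^2/3 - 4*j - 4/3
(4) = n^3/3 + 4*n^2/3 - 25*n/3 - 28/3
(5) = k^3 + 13*k^2 + 47*k + 35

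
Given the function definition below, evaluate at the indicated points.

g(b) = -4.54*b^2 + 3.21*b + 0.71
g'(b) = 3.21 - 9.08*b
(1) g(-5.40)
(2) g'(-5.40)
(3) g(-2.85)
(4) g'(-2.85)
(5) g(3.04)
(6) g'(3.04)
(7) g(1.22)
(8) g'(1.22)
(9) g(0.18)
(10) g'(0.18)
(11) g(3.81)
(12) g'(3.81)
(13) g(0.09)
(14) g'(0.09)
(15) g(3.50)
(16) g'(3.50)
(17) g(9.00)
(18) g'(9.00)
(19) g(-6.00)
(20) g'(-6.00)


(1) = -149.01
(2) = 52.24
(3) = -45.31
(4) = 29.09
(5) = -31.49
(6) = -24.39
(7) = -2.13
(8) = -7.87
(9) = 1.14
(10) = 1.58
(11) = -52.96
(12) = -31.38
(13) = 0.96
(14) = 2.39
(15) = -43.67
(16) = -28.57
(17) = -338.14
(18) = -78.51
(19) = -181.99
(20) = 57.69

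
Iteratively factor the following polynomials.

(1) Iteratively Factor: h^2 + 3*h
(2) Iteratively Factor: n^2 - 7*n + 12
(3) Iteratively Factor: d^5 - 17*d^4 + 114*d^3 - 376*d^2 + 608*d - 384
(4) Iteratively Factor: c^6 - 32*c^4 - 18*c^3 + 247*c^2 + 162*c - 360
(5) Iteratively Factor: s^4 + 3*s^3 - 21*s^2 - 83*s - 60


(1) = (h + 3)*(h)
(2) = (n - 3)*(n - 4)
(3) = (d - 3)*(d^4 - 14*d^3 + 72*d^2 - 160*d + 128) = (d - 3)*(d - 2)*(d^3 - 12*d^2 + 48*d - 64) = (d - 4)*(d - 3)*(d - 2)*(d^2 - 8*d + 16) = (d - 4)^2*(d - 3)*(d - 2)*(d - 4)
(4) = (c + 4)*(c^5 - 4*c^4 - 16*c^3 + 46*c^2 + 63*c - 90) = (c + 3)*(c + 4)*(c^4 - 7*c^3 + 5*c^2 + 31*c - 30) = (c - 3)*(c + 3)*(c + 4)*(c^3 - 4*c^2 - 7*c + 10) = (c - 3)*(c + 2)*(c + 3)*(c + 4)*(c^2 - 6*c + 5) = (c - 3)*(c - 1)*(c + 2)*(c + 3)*(c + 4)*(c - 5)
(5) = (s + 1)*(s^3 + 2*s^2 - 23*s - 60) = (s + 1)*(s + 4)*(s^2 - 2*s - 15) = (s + 1)*(s + 3)*(s + 4)*(s - 5)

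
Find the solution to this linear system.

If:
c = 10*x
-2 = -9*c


Then:
c = 2/9
x = 1/45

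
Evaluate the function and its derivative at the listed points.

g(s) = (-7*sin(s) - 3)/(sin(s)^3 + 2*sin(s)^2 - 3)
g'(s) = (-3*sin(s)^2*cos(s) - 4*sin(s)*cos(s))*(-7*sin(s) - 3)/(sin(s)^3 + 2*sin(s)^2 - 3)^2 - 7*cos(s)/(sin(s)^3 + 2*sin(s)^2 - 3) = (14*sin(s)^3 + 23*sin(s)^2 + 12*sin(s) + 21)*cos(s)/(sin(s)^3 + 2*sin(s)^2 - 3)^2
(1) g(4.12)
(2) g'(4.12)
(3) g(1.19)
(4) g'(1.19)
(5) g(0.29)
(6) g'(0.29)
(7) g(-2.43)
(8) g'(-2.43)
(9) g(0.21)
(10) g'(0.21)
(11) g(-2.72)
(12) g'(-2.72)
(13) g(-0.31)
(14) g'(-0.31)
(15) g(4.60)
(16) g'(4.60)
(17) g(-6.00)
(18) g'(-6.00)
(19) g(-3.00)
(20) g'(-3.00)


(1) = -1.28
(2) = -2.19
(3) = 19.95
(4) = 103.56
(5) = 1.78
(6) = 3.23
(7) = -0.65
(8) = -2.46
(9) = 1.54
(10) = 2.86
(11) = 0.05
(12) = -2.32
(13) = 0.30
(14) = 2.25
(15) = -1.97
(16) = -0.50
(17) = 1.76
(18) = 3.19
(19) = 0.68
(20) = -2.22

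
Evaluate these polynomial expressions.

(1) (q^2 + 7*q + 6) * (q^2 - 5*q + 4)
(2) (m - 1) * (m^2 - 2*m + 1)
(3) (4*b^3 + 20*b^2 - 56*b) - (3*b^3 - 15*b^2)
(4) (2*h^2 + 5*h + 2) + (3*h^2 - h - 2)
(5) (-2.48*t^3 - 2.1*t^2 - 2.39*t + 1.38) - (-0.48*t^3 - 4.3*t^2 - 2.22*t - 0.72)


(1) = q^4 + 2*q^3 - 25*q^2 - 2*q + 24
(2) = m^3 - 3*m^2 + 3*m - 1
(3) = b^3 + 35*b^2 - 56*b
(4) = 5*h^2 + 4*h
(5) = -2.0*t^3 + 2.2*t^2 - 0.17*t + 2.1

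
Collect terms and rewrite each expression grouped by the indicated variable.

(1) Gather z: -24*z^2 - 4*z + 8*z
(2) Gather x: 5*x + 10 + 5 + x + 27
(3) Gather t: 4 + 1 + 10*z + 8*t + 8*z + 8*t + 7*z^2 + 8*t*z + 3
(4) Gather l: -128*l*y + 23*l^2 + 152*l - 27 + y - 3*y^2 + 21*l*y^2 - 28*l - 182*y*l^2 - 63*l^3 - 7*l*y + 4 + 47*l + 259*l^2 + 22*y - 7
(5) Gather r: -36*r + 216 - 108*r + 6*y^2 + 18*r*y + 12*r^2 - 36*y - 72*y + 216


(1) = -24*z^2 + 4*z
(2) = 6*x + 42
(3) = t*(8*z + 16) + 7*z^2 + 18*z + 8
(4) = -63*l^3 + l^2*(282 - 182*y) + l*(21*y^2 - 135*y + 171) - 3*y^2 + 23*y - 30
(5) = 12*r^2 + r*(18*y - 144) + 6*y^2 - 108*y + 432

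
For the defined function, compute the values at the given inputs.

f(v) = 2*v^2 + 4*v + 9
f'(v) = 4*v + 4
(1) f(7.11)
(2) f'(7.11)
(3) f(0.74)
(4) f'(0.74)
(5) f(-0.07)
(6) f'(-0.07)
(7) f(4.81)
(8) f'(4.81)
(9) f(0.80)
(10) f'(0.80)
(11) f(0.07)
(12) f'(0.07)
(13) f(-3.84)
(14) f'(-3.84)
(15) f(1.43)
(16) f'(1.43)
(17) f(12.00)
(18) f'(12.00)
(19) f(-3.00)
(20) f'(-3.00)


(1) = 138.54
(2) = 32.44
(3) = 13.06
(4) = 6.96
(5) = 8.73
(6) = 3.72
(7) = 74.51
(8) = 23.24
(9) = 13.48
(10) = 7.20
(11) = 9.29
(12) = 4.28
(13) = 23.13
(14) = -11.36
(15) = 18.81
(16) = 9.72
(17) = 345.00
(18) = 52.00
(19) = 15.00
(20) = -8.00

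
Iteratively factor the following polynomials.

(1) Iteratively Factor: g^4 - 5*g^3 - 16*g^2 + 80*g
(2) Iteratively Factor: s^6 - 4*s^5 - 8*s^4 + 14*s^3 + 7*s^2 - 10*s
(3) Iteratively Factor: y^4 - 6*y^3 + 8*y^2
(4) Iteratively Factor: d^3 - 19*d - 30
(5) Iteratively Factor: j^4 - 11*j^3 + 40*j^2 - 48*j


(1) = (g)*(g^3 - 5*g^2 - 16*g + 80) = g*(g - 4)*(g^2 - g - 20) = g*(g - 4)*(g + 4)*(g - 5)
(2) = (s + 2)*(s^5 - 6*s^4 + 4*s^3 + 6*s^2 - 5*s) = (s - 5)*(s + 2)*(s^4 - s^3 - s^2 + s) = s*(s - 5)*(s + 2)*(s^3 - s^2 - s + 1) = s*(s - 5)*(s + 1)*(s + 2)*(s^2 - 2*s + 1) = s*(s - 5)*(s - 1)*(s + 1)*(s + 2)*(s - 1)
(3) = (y)*(y^3 - 6*y^2 + 8*y) = y*(y - 4)*(y^2 - 2*y) = y^2*(y - 4)*(y - 2)
(4) = (d + 3)*(d^2 - 3*d - 10) = (d - 5)*(d + 3)*(d + 2)
(5) = (j - 3)*(j^3 - 8*j^2 + 16*j) = (j - 4)*(j - 3)*(j^2 - 4*j) = (j - 4)^2*(j - 3)*(j)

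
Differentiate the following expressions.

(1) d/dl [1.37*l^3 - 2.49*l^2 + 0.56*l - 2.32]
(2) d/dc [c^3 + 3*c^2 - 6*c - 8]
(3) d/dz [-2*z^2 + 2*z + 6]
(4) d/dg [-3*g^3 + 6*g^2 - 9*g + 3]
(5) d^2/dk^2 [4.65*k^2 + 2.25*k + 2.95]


(1) = 4.11*l^2 - 4.98*l + 0.56
(2) = 3*c^2 + 6*c - 6
(3) = 2 - 4*z
(4) = -9*g^2 + 12*g - 9
(5) = 9.30000000000000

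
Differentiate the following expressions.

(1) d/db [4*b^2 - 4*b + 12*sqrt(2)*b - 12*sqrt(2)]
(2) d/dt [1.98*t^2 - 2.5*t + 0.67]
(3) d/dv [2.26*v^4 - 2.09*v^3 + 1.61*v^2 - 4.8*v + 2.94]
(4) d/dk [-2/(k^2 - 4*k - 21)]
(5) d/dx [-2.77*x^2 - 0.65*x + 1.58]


(1) = 8*b - 4 + 12*sqrt(2)
(2) = 3.96*t - 2.5
(3) = 9.04*v^3 - 6.27*v^2 + 3.22*v - 4.8
(4) = 4*(k - 2)/(-k^2 + 4*k + 21)^2
(5) = -5.54*x - 0.65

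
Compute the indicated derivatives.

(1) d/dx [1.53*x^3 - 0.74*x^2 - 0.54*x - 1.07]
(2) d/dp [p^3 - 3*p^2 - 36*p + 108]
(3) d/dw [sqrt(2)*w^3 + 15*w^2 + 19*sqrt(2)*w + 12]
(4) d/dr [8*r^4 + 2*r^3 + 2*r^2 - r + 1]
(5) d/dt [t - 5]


(1) = 4.59*x^2 - 1.48*x - 0.54
(2) = 3*p^2 - 6*p - 36
(3) = 3*sqrt(2)*w^2 + 30*w + 19*sqrt(2)
(4) = 32*r^3 + 6*r^2 + 4*r - 1
(5) = 1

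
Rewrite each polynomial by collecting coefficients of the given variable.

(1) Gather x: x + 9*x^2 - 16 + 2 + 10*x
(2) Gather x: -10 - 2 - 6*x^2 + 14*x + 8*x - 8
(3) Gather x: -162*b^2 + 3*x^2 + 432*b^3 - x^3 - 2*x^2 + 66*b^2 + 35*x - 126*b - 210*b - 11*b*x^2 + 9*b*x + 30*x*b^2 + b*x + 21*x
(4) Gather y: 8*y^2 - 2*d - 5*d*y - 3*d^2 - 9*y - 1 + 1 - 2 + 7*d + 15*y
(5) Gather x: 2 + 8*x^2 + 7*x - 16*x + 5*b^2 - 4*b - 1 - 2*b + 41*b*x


(1) = 9*x^2 + 11*x - 14
(2) = -6*x^2 + 22*x - 20
(3) = 432*b^3 - 96*b^2 - 336*b - x^3 + x^2*(1 - 11*b) + x*(30*b^2 + 10*b + 56)
(4) = -3*d^2 + 5*d + 8*y^2 + y*(6 - 5*d) - 2
(5) = 5*b^2 - 6*b + 8*x^2 + x*(41*b - 9) + 1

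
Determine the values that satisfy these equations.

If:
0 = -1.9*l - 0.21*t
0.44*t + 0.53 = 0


Then:
l = 0.13
t = -1.20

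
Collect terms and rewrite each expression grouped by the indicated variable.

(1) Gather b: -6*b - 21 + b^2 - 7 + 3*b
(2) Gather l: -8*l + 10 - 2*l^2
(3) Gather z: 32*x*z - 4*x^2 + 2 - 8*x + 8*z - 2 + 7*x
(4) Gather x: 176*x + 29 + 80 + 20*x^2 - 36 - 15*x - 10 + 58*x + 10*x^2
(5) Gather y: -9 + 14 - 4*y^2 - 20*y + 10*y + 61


(1) = b^2 - 3*b - 28
(2) = -2*l^2 - 8*l + 10
(3) = -4*x^2 - x + z*(32*x + 8)
(4) = 30*x^2 + 219*x + 63
(5) = -4*y^2 - 10*y + 66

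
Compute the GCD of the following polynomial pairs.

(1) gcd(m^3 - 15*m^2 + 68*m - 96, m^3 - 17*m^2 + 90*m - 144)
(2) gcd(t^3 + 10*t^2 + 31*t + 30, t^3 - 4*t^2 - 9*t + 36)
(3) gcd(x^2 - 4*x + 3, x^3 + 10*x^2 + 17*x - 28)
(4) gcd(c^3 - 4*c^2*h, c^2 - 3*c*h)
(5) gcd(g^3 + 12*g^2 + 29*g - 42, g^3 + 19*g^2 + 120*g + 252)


(1) = gcd((m - 8)*(m - 4)*(m - 3), (m - 8)*(m - 6)*(m - 3)) = m^2 - 11*m + 24
(2) = t + 3
(3) = gcd((x - 3)*(x - 1), (x - 1)*(x + 4)*(x + 7)) = x - 1
(4) = gcd(c^2*(c - 4*h), c*(c - 3*h)) = c
(5) = g^2 + 13*g + 42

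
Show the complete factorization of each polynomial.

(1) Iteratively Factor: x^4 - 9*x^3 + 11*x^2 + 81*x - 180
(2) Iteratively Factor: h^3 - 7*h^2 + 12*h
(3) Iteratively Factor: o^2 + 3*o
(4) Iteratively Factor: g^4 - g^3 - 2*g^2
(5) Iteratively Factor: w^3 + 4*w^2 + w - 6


(1) = (x + 3)*(x^3 - 12*x^2 + 47*x - 60) = (x - 4)*(x + 3)*(x^2 - 8*x + 15) = (x - 5)*(x - 4)*(x + 3)*(x - 3)
(2) = (h)*(h^2 - 7*h + 12) = h*(h - 3)*(h - 4)
(3) = (o)*(o + 3)
(4) = (g + 1)*(g^3 - 2*g^2) = g*(g + 1)*(g^2 - 2*g) = g^2*(g + 1)*(g - 2)
(5) = (w - 1)*(w^2 + 5*w + 6) = (w - 1)*(w + 3)*(w + 2)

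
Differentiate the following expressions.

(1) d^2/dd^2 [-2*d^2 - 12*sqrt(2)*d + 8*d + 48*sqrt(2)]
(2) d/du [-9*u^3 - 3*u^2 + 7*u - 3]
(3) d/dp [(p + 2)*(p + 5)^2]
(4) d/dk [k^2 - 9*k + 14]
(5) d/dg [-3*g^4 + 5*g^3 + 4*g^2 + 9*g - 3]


(1) = -4
(2) = -27*u^2 - 6*u + 7
(3) = 3*(p + 3)*(p + 5)
(4) = 2*k - 9
(5) = -12*g^3 + 15*g^2 + 8*g + 9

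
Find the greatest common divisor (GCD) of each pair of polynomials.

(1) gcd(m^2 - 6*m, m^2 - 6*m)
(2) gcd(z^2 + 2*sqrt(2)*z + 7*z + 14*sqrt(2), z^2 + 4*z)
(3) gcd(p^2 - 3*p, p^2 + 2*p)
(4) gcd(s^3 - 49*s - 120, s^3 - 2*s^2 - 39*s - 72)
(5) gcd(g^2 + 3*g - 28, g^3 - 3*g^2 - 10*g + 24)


(1) = gcd(m*(m - 6), m*(m - 6)) = m^2 - 6*m
(2) = gcd((z + 7)*(z + 2*sqrt(2)), z*(z + 4)) = 1
(3) = p
(4) = gcd((s - 8)*(s + 3)*(s + 5), (s - 8)*(s + 3)^2) = s^2 - 5*s - 24
(5) = gcd((g - 4)*(g + 7), (g - 4)*(g - 2)*(g + 3)) = g - 4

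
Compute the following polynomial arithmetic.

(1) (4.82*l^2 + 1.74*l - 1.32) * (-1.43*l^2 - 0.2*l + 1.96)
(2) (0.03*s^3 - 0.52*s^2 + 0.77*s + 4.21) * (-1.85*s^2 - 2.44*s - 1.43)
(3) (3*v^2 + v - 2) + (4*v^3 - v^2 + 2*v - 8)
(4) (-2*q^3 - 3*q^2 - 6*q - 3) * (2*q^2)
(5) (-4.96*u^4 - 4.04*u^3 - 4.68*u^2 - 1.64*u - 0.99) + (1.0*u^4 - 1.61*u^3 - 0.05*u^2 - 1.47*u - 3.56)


(1) = -6.8926*l^4 - 3.4522*l^3 + 10.9868*l^2 + 3.6744*l - 2.5872
(2) = -0.0555*s^5 + 0.8888*s^4 - 0.1986*s^3 - 8.9237*s^2 - 11.3735*s - 6.0203
(3) = 4*v^3 + 2*v^2 + 3*v - 10
(4) = -4*q^5 - 6*q^4 - 12*q^3 - 6*q^2
(5) = -3.96*u^4 - 5.65*u^3 - 4.73*u^2 - 3.11*u - 4.55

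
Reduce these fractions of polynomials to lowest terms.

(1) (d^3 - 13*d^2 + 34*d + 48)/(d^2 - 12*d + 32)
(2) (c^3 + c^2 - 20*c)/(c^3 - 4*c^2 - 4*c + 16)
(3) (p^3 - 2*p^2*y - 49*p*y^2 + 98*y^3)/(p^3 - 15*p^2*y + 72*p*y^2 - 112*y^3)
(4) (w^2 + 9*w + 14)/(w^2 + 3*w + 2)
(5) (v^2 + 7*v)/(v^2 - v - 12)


(1) = (d^2 - 5*d - 6)/(d - 4)
(2) = (c^2 + 5*c)/(c^2 - 4)
(3) = (p^2 + 5*p*y - 14*y^2)/(p^2 - 8*p*y + 16*y^2)
(4) = (w + 7)/(w + 1)
(5) = (v^2 + 7*v)/(v^2 - v - 12)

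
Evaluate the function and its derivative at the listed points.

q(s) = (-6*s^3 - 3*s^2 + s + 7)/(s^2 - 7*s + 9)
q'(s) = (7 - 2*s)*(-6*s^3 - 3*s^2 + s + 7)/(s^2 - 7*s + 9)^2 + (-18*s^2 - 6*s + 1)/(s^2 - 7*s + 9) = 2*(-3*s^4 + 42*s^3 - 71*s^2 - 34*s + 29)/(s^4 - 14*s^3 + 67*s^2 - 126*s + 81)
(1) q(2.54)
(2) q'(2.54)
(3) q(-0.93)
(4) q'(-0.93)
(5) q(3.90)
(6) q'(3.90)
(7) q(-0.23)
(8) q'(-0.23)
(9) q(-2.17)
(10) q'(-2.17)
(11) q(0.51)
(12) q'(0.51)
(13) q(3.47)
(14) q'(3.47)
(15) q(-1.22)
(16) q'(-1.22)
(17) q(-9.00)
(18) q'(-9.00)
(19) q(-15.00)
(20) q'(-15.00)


(1) = 46.44
(2) = 17.69
(3) = 0.51
(4) = -0.27
(5) = 126.42
(6) = 128.58
(7) = 0.63
(8) = 0.57
(9) = 1.80
(10) = -1.74
(11) = 1.04
(12) = -0.09
(13) = 85.05
(14) = 71.24
(15) = 0.64
(16) = -0.65
(17) = 26.99
(18) = -4.76
(19) = 57.72
(20) = -5.38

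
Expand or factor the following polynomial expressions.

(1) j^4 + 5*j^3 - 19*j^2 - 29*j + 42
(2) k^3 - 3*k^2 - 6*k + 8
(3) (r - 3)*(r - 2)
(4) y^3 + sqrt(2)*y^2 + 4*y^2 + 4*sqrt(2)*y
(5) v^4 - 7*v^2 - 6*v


(1) = (j - 3)*(j - 1)*(j + 2)*(j + 7)
(2) = (k - 4)*(k - 1)*(k + 2)
(3) = r^2 - 5*r + 6
(4) = y*(y + 4)*(y + sqrt(2))
(5) = v*(v - 3)*(v + 1)*(v + 2)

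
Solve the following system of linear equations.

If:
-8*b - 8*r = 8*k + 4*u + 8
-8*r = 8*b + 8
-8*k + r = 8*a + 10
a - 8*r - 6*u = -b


Then:
a = 30*u/71 - 91/71
b = 44*u/71 - 53/71
k = -u/2
r = -44*u/71 - 18/71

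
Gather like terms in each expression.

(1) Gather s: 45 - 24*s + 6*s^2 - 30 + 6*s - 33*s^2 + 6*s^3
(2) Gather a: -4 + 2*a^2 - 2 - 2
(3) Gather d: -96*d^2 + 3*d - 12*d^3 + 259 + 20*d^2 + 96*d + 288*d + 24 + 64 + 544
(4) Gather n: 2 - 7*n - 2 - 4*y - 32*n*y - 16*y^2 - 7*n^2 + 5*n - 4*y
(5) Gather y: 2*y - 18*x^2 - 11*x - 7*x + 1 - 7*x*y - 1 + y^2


(1) = 6*s^3 - 27*s^2 - 18*s + 15
(2) = 2*a^2 - 8
(3) = -12*d^3 - 76*d^2 + 387*d + 891
(4) = -7*n^2 + n*(-32*y - 2) - 16*y^2 - 8*y
(5) = -18*x^2 - 18*x + y^2 + y*(2 - 7*x)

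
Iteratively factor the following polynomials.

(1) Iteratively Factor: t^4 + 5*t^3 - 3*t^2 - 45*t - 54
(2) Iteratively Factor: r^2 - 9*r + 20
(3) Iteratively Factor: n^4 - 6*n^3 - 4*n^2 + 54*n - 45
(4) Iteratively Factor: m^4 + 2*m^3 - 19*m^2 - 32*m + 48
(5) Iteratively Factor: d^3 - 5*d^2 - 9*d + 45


(1) = (t + 2)*(t^3 + 3*t^2 - 9*t - 27) = (t + 2)*(t + 3)*(t^2 - 9) = (t - 3)*(t + 2)*(t + 3)*(t + 3)
(2) = (r - 5)*(r - 4)
(3) = (n - 5)*(n^3 - n^2 - 9*n + 9) = (n - 5)*(n - 1)*(n^2 - 9) = (n - 5)*(n - 3)*(n - 1)*(n + 3)
(4) = (m + 4)*(m^3 - 2*m^2 - 11*m + 12) = (m - 4)*(m + 4)*(m^2 + 2*m - 3) = (m - 4)*(m + 3)*(m + 4)*(m - 1)
(5) = (d - 5)*(d^2 - 9) = (d - 5)*(d - 3)*(d + 3)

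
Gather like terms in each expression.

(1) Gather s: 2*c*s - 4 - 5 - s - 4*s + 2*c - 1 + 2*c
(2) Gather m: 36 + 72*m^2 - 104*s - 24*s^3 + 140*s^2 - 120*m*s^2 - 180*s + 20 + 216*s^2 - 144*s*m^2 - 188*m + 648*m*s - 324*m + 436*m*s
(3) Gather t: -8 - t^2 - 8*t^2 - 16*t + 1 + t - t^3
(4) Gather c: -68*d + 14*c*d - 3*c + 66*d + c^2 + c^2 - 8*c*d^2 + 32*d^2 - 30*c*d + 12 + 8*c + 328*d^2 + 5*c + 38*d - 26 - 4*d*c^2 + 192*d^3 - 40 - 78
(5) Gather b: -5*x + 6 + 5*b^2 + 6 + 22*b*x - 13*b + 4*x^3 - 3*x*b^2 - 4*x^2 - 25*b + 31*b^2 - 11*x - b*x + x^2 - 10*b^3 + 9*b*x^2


(1) = 4*c + s*(2*c - 5) - 10
(2) = m^2*(72 - 144*s) + m*(-120*s^2 + 1084*s - 512) - 24*s^3 + 356*s^2 - 284*s + 56
(3) = -t^3 - 9*t^2 - 15*t - 7
(4) = c^2*(2 - 4*d) + c*(-8*d^2 - 16*d + 10) + 192*d^3 + 360*d^2 + 36*d - 132
(5) = -10*b^3 + b^2*(36 - 3*x) + b*(9*x^2 + 21*x - 38) + 4*x^3 - 3*x^2 - 16*x + 12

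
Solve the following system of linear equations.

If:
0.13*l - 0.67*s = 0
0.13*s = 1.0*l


Then:
l = 0.00
s = 0.00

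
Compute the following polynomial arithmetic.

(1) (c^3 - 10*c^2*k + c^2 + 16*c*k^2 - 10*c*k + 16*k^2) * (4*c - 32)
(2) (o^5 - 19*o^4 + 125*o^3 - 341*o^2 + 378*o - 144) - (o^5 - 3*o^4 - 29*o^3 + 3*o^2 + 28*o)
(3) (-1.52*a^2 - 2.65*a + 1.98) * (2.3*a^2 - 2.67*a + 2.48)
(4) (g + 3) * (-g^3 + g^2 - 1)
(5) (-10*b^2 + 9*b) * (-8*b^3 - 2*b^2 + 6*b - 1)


(1) = 4*c^4 - 40*c^3*k - 28*c^3 + 64*c^2*k^2 + 280*c^2*k - 32*c^2 - 448*c*k^2 + 320*c*k - 512*k^2
(2) = -16*o^4 + 154*o^3 - 344*o^2 + 350*o - 144
(3) = -3.496*a^4 - 2.0366*a^3 + 7.8599*a^2 - 11.8586*a + 4.9104
(4) = -g^4 - 2*g^3 + 3*g^2 - g - 3
(5) = 80*b^5 - 52*b^4 - 78*b^3 + 64*b^2 - 9*b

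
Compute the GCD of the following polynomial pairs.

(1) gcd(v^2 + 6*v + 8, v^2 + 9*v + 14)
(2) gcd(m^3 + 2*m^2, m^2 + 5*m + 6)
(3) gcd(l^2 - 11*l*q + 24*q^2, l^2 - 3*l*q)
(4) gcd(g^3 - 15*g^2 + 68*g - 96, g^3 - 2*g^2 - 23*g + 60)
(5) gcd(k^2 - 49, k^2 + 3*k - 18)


(1) = v + 2
(2) = gcd(m^2*(m + 2), (m + 2)*(m + 3)) = m + 2
(3) = gcd((l - 8*q)*(l - 3*q), l*(l - 3*q)) = -l + 3*q
(4) = g^2 - 7*g + 12
(5) = 1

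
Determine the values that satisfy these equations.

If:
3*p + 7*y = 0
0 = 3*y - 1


Then:
p = -7/9
y = 1/3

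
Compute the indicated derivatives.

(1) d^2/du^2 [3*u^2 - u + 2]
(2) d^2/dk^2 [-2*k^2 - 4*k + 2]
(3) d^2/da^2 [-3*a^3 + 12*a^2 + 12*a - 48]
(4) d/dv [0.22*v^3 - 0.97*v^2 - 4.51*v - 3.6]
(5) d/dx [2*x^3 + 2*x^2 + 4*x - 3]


(1) = 6
(2) = -4
(3) = 24 - 18*a
(4) = 0.66*v^2 - 1.94*v - 4.51
(5) = 6*x^2 + 4*x + 4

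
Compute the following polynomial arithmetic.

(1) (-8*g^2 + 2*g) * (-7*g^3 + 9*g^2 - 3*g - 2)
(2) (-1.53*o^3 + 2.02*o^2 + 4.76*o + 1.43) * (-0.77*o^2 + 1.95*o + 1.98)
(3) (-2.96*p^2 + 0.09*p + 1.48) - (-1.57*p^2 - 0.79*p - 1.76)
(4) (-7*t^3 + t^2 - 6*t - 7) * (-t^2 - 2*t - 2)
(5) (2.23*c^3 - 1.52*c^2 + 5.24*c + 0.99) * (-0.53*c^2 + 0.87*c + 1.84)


(1) = 56*g^5 - 86*g^4 + 42*g^3 + 10*g^2 - 4*g
(2) = 1.1781*o^5 - 4.5389*o^4 - 2.7556*o^3 + 12.1805*o^2 + 12.2133*o + 2.8314
(3) = -1.39*p^2 + 0.88*p + 3.24
(4) = 7*t^5 + 13*t^4 + 18*t^3 + 17*t^2 + 26*t + 14
(5) = -1.1819*c^5 + 2.7457*c^4 + 0.0036*c^3 + 1.2373*c^2 + 10.5029*c + 1.8216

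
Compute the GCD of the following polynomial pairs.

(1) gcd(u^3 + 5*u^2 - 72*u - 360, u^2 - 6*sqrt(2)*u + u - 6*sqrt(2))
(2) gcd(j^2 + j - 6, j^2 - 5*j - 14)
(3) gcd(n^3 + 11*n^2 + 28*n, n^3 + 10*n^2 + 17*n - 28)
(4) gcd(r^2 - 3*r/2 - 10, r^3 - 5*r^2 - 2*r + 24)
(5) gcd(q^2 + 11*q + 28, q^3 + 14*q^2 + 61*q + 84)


(1) = u - 6*sqrt(2)
(2) = 1
(3) = n^2 + 11*n + 28
(4) = r - 4
(5) = q^2 + 11*q + 28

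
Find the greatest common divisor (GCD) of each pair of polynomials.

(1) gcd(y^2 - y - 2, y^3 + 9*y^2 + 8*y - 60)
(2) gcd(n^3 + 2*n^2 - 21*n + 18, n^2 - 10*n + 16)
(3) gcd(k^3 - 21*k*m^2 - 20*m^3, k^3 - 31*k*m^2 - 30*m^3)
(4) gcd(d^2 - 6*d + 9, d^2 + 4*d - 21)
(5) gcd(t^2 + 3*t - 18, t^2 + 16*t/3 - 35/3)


(1) = gcd((y - 2)*(y + 1), (y - 2)*(y + 5)*(y + 6)) = y - 2
(2) = 1
(3) = k + m
(4) = d - 3
(5) = 1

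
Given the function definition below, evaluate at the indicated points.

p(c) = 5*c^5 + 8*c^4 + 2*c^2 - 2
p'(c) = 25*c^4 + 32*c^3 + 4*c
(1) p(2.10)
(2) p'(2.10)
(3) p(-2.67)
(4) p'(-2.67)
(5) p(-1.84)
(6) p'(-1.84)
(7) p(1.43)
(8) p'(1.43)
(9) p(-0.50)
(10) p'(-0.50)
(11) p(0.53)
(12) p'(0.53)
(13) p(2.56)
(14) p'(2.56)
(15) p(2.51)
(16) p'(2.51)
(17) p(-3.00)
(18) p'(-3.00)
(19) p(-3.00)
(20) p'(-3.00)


(1) = 366.61
(2) = 790.95
(3) = -259.64
(4) = 650.76
(5) = -8.98
(6) = 79.85
(7) = 65.44
(8) = 203.84
(9) = -1.16
(10) = -4.44
(11) = -0.60
(12) = 8.86
(13) = 904.46
(14) = 1620.85
(15) = 826.26
(16) = 1508.35
(17) = -551.00
(18) = 1149.00
(19) = -551.00
(20) = 1149.00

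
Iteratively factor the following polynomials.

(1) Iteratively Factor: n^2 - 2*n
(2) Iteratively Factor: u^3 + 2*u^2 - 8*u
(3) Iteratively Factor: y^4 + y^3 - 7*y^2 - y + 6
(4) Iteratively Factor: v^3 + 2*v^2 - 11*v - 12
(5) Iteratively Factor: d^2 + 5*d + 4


(1) = (n - 2)*(n)
(2) = (u + 4)*(u^2 - 2*u) = (u - 2)*(u + 4)*(u)
(3) = (y + 3)*(y^3 - 2*y^2 - y + 2) = (y - 1)*(y + 3)*(y^2 - y - 2) = (y - 2)*(y - 1)*(y + 3)*(y + 1)
(4) = (v + 1)*(v^2 + v - 12) = (v + 1)*(v + 4)*(v - 3)
(5) = (d + 1)*(d + 4)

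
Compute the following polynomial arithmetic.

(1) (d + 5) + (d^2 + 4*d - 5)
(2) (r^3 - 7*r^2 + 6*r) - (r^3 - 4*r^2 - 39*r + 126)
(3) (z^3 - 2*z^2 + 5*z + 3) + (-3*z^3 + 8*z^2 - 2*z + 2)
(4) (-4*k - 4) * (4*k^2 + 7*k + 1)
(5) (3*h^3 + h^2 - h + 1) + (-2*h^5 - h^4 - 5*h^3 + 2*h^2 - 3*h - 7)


(1) = d^2 + 5*d
(2) = -3*r^2 + 45*r - 126
(3) = -2*z^3 + 6*z^2 + 3*z + 5
(4) = -16*k^3 - 44*k^2 - 32*k - 4
(5) = -2*h^5 - h^4 - 2*h^3 + 3*h^2 - 4*h - 6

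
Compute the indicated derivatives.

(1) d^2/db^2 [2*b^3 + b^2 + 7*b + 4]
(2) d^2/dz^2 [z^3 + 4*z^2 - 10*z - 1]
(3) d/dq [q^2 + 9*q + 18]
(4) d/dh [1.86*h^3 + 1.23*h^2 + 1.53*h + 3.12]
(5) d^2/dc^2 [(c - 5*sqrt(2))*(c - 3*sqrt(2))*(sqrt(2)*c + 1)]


(1) = 12*b + 2
(2) = 6*z + 8
(3) = 2*q + 9
(4) = 5.58*h^2 + 2.46*h + 1.53
(5) = 6*sqrt(2)*c - 30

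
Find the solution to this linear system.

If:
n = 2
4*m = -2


Then:
m = -1/2
n = 2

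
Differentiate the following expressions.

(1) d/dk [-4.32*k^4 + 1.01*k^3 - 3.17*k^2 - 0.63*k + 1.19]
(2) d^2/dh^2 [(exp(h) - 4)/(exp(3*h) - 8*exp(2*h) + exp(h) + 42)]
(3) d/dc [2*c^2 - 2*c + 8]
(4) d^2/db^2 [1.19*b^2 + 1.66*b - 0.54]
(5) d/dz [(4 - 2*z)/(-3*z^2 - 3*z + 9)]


(1) = -17.28*k^3 + 3.03*k^2 - 6.34*k - 0.63
(2) = (4*exp(6*h) - 60*exp(5*h) + 412*exp(4*h) - 1570*exp(3*h) + 3624*exp(2*h) - 5422*exp(h) + 1932)*exp(h)/(exp(9*h) - 24*exp(8*h) + 195*exp(7*h) - 434*exp(6*h) - 1821*exp(5*h) + 8292*exp(4*h) + 3277*exp(3*h) - 42210*exp(2*h) + 5292*exp(h) + 74088)
(3) = 4*c - 2
(4) = 2.38000000000000
(5) = 2*(z^2 + z - (z - 2)*(2*z + 1) - 3)/(3*(z^2 + z - 3)^2)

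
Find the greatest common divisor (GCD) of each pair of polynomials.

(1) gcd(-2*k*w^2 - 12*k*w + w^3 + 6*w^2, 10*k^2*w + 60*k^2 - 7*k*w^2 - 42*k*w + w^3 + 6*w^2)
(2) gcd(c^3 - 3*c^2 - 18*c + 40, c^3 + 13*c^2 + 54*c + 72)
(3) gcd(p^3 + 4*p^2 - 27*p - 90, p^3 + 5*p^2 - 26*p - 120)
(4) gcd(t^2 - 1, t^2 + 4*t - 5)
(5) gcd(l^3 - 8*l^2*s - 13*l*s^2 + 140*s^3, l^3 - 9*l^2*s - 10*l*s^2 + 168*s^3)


(1) = -2*k*w - 12*k + w^2 + 6*w
(2) = gcd((c - 5)*(c - 2)*(c + 4), (c + 3)*(c + 4)*(c + 6)) = c + 4
(3) = gcd((p - 5)*(p + 3)*(p + 6), (p - 5)*(p + 4)*(p + 6)) = p^2 + p - 30
(4) = t - 1
(5) = gcd((l - 7*s)*(l - 5*s)*(l + 4*s), (l - 7*s)*(l - 6*s)*(l + 4*s)) = -l^2 + 3*l*s + 28*s^2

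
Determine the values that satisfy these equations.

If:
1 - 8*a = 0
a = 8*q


Then:
a = 1/8
q = 1/64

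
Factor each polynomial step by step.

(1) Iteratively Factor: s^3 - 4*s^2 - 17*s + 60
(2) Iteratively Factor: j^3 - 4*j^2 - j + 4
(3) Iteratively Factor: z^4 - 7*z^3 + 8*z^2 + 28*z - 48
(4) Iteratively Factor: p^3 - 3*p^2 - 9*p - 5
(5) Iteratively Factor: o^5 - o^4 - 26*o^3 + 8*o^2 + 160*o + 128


(1) = (s - 3)*(s^2 - s - 20) = (s - 3)*(s + 4)*(s - 5)
(2) = (j - 4)*(j^2 - 1) = (j - 4)*(j + 1)*(j - 1)
(3) = (z - 2)*(z^3 - 5*z^2 - 2*z + 24) = (z - 4)*(z - 2)*(z^2 - z - 6) = (z - 4)*(z - 3)*(z - 2)*(z + 2)
(4) = (p - 5)*(p^2 + 2*p + 1) = (p - 5)*(p + 1)*(p + 1)
(5) = (o + 1)*(o^4 - 2*o^3 - 24*o^2 + 32*o + 128) = (o - 4)*(o + 1)*(o^3 + 2*o^2 - 16*o - 32) = (o - 4)^2*(o + 1)*(o^2 + 6*o + 8) = (o - 4)^2*(o + 1)*(o + 4)*(o + 2)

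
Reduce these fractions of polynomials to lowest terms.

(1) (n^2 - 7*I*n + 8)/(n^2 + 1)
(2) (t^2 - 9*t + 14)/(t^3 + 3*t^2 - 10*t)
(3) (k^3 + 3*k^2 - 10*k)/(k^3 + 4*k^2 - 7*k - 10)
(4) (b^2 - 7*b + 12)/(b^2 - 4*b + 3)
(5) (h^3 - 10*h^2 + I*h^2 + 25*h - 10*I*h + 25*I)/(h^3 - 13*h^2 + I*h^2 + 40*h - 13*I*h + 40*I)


(1) = (n - 8*I)/(n - I)
(2) = (t - 7)/(t^2 + 5*t)
(3) = k/(k + 1)
(4) = (b - 4)/(b - 1)
(5) = (h - 5)/(h - 8)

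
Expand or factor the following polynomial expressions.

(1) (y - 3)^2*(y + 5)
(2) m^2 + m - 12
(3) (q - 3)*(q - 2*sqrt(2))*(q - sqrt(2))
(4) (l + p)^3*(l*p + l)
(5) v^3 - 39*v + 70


(1) = y^3 - y^2 - 21*y + 45
(2) = (m - 3)*(m + 4)
(3) = q^3 - 3*sqrt(2)*q^2 - 3*q^2 + 4*q + 9*sqrt(2)*q - 12
(4) = l^4*p + l^4 + 3*l^3*p^2 + 3*l^3*p + 3*l^2*p^3 + 3*l^2*p^2 + l*p^4 + l*p^3
(5) = (v - 5)*(v - 2)*(v + 7)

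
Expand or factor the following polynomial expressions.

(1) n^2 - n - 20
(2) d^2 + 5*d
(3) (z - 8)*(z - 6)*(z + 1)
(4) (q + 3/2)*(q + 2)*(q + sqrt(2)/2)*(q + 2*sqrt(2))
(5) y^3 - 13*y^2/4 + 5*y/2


(1) = (n - 5)*(n + 4)
(2) = d*(d + 5)
(3) = z^3 - 13*z^2 + 34*z + 48
(4) = q^4 + 7*q^3/2 + 5*sqrt(2)*q^3/2 + 5*q^2 + 35*sqrt(2)*q^2/4 + 7*q + 15*sqrt(2)*q/2 + 6
(5) = y*(y - 2)*(y - 5/4)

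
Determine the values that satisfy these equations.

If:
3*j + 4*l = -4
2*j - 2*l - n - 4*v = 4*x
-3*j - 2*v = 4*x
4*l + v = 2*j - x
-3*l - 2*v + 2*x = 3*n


Then:
j = -4/3
l = 0
n = 8
v = -22/3
x = 14/3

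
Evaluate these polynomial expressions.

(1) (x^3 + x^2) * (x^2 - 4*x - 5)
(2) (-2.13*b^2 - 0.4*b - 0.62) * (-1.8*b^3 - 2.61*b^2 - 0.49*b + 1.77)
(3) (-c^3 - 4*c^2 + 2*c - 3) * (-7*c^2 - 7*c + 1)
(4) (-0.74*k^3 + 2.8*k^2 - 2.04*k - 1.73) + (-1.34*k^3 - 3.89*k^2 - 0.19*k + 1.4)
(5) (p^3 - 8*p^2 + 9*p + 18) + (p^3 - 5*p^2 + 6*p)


(1) = x^5 - 3*x^4 - 9*x^3 - 5*x^2
(2) = 3.834*b^5 + 6.2793*b^4 + 3.2037*b^3 - 1.9559*b^2 - 0.4042*b - 1.0974
(3) = 7*c^5 + 35*c^4 + 13*c^3 + 3*c^2 + 23*c - 3
(4) = -2.08*k^3 - 1.09*k^2 - 2.23*k - 0.33
(5) = 2*p^3 - 13*p^2 + 15*p + 18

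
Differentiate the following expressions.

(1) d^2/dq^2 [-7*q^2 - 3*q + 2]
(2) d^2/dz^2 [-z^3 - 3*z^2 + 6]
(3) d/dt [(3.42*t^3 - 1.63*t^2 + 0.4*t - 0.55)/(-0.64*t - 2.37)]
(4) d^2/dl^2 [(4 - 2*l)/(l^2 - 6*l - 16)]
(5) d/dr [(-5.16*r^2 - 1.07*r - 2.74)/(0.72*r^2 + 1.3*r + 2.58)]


(1) = -14
(2) = -6*z - 6
(3) = (-4.3776*t^3 - 23.273*t^2 + 7.7262*t - 1.3)/(0.4096*t^2 + 3.0336*t + 5.6169)
(4) = 4*(4*(l - 3)^2*(l - 2) + (3*l - 8)*(-l^2 + 6*l + 16))/(-l^2 + 6*l + 16)^3
(5) = (-5.9376*r^2 - 22.68*r + 0.8014)/(0.5184*r^4 + 1.872*r^3 + 5.4052*r^2 + 6.708*r + 6.6564)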